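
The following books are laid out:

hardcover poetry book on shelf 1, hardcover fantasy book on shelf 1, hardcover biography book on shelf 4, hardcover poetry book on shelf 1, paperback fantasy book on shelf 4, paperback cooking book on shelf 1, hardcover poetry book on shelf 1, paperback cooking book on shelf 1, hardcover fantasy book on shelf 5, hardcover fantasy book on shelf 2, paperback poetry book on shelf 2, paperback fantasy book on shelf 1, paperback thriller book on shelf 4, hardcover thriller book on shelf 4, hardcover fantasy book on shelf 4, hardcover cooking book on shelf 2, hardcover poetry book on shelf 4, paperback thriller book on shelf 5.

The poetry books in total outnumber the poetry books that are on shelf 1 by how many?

poetry books: 5.
poetry books on shelf 1: 3.
5 − 3 = 2.

2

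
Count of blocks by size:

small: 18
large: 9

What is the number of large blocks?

9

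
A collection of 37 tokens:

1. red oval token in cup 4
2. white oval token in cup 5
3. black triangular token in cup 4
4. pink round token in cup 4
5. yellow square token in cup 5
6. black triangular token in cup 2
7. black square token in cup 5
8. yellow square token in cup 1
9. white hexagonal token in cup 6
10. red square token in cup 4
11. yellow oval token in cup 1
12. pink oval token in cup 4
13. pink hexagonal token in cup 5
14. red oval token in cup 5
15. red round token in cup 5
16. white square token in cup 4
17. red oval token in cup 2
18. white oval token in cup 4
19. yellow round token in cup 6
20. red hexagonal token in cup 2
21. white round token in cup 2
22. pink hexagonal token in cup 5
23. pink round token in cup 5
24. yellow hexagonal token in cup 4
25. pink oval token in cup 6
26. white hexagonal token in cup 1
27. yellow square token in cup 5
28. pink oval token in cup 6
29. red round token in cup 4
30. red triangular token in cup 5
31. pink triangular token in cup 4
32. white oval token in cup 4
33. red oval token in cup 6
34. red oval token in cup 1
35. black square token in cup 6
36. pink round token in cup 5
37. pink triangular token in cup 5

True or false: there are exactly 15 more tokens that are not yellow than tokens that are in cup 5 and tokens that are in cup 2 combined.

tokens that are not yellow: 31.
tokens in cup 5: 12; tokens in cup 2: 4; combined: 12 + 4 = 16.
The claim requires 31 − 16 (= 15) to equal 15, which holds.

True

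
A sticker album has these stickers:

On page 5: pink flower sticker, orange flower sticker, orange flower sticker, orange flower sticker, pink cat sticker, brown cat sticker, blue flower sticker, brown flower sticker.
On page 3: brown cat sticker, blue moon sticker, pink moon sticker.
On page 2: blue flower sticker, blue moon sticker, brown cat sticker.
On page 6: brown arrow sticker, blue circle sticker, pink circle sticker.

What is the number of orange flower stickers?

3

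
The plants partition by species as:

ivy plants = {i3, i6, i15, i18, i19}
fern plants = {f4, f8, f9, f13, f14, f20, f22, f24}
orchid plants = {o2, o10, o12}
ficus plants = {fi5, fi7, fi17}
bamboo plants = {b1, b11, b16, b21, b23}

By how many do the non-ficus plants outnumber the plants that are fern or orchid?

10

non-ficus plants: 21.
plants that are fern or orchid: 11.
21 − 11 = 10.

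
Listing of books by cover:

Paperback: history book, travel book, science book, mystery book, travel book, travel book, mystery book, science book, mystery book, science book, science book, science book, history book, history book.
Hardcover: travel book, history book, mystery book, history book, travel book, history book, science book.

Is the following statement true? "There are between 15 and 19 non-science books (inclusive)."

There are 15 non-science books.
The claim requires 15 ≤ 15 ≤ 19, which holds.

True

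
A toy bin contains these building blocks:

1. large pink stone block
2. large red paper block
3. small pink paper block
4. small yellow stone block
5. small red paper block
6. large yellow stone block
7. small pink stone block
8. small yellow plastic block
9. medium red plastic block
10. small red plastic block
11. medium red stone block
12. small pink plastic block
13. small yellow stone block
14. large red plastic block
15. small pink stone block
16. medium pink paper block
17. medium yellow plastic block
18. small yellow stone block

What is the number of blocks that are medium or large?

large: 4; medium: 4; together 4 + 4 = 8.

8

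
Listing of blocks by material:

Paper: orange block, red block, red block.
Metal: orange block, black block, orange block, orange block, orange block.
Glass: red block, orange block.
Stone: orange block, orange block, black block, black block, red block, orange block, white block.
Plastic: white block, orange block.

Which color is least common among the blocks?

Counts by color: orange 10, red 4, black 3, white 2.
The minimum is 2, held uniquely by white.

white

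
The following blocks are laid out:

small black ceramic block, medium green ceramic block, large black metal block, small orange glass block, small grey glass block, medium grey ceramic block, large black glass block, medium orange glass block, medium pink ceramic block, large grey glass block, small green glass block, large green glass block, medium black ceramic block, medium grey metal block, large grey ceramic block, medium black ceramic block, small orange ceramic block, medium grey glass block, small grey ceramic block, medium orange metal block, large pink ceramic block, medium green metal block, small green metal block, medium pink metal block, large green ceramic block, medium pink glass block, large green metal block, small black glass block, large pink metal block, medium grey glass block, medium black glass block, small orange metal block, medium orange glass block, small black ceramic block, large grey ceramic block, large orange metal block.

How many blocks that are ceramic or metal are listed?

23

ceramic: 13; metal: 10; together 13 + 10 = 23.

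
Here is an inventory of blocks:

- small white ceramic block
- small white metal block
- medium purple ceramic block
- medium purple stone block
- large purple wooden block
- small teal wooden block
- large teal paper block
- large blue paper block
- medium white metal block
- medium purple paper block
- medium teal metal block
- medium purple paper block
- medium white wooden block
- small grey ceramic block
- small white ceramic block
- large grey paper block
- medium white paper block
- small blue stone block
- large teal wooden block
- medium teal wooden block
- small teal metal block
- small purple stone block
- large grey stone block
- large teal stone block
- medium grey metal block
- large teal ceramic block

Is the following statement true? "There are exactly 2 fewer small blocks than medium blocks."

small blocks: 8.
medium blocks: 10.
The claim requires 10 − 8 (= 2) to equal 2, which holds.

True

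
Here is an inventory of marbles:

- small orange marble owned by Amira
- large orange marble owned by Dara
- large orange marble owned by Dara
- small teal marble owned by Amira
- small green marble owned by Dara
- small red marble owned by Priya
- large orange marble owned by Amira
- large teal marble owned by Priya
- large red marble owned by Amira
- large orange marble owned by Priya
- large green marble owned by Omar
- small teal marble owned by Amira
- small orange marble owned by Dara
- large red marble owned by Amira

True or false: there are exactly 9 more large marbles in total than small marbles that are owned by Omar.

large marbles: 8.
small marbles owned by Omar: 0.
The claim requires 8 − 0 (= 8) to equal 9, which does not hold.

False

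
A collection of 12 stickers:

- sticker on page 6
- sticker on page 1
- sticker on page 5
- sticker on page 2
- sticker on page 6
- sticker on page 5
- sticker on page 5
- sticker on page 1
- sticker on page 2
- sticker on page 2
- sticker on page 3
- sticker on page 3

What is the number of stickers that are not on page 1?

Total stickers: 12; with the excluded value: 2; remaining 12 − 2 = 10.

10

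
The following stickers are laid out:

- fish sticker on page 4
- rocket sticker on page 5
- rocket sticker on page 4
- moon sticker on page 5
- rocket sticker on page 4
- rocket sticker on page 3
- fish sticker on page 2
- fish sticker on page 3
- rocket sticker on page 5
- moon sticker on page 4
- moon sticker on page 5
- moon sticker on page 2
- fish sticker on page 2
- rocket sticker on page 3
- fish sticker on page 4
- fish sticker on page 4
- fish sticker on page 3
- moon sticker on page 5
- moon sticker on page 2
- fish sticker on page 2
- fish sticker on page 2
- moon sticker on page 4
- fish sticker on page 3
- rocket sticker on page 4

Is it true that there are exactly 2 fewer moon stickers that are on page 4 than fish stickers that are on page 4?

False

moon stickers on page 4: 2.
fish stickers on page 4: 3.
The claim requires 3 − 2 (= 1) to equal 2, which does not hold.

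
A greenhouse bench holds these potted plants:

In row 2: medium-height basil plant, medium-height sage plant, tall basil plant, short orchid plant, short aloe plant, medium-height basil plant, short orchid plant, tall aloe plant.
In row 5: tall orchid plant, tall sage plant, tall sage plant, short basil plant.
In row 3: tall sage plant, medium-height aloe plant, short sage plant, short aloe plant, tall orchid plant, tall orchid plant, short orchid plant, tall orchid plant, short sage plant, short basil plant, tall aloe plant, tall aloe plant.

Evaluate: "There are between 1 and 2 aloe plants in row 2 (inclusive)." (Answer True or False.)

True

There are 2 aloe plants in row 2.
The claim requires 1 ≤ 2 ≤ 2, which holds.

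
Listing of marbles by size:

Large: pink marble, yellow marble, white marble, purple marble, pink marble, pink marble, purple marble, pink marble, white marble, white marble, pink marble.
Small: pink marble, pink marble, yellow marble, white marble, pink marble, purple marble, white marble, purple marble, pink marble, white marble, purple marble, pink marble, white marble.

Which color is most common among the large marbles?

Counts by color (restricted to large marbles): pink 5, white 3, purple 2, yellow 1.
The maximum is 5, held uniquely by pink.

pink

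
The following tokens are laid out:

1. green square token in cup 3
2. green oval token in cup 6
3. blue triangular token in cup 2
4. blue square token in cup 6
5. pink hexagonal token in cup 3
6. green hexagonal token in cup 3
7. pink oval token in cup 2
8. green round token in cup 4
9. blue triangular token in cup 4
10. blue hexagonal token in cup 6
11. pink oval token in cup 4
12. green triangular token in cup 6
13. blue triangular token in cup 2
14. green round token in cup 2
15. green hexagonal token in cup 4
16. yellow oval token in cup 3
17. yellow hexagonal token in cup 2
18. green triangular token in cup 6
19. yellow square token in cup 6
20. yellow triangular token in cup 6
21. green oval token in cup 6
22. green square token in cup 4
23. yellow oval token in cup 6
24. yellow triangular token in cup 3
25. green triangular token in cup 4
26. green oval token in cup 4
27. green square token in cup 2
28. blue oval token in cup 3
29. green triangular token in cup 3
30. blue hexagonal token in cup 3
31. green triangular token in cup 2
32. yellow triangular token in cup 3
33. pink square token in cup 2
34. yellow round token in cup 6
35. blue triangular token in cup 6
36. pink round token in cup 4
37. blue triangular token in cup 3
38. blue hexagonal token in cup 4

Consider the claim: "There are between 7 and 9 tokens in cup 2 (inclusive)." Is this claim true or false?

There are 8 tokens in cup 2.
The claim requires 7 ≤ 8 ≤ 9, which holds.

True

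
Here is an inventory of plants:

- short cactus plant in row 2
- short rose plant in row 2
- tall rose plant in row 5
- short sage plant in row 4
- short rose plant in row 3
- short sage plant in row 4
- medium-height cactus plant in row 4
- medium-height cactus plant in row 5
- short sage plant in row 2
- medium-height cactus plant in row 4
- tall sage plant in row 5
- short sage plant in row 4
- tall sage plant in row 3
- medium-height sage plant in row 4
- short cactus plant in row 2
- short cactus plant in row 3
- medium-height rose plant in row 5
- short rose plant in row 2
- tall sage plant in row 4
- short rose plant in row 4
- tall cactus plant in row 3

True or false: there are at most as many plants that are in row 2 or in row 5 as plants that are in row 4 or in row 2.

plants in row 2 or in row 5: 9.
plants in row 4 or in row 2: 13.
The claim requires 9 ≤ 13, which holds.

True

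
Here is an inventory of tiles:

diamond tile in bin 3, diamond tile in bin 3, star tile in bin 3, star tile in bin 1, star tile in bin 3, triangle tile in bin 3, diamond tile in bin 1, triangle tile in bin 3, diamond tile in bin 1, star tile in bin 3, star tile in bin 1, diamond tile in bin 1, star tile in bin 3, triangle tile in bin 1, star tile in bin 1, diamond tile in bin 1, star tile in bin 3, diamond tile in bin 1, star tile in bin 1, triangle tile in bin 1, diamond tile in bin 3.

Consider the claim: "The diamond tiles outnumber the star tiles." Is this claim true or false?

False

diamond tiles: 8.
star tiles: 9.
The claim requires 8 > 9, which does not hold.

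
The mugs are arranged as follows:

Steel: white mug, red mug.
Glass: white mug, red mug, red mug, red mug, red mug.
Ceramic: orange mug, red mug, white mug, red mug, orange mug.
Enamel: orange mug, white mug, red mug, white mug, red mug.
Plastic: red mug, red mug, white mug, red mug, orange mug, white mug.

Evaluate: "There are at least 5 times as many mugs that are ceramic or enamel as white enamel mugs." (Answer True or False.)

True

There are 10 mugs that are ceramic or enamel.
There are 2 white enamel mugs.
The claim requires 10 ≥ 5 × 2 = 10, which holds.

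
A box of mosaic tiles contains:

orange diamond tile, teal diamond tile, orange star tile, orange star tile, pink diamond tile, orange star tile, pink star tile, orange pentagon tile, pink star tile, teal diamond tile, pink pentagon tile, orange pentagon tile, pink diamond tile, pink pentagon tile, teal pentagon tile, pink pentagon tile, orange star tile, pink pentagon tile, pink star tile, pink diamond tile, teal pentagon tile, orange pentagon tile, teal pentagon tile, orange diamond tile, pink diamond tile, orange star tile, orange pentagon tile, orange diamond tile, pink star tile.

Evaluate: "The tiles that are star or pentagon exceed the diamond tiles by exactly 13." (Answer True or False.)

False

There are 20 tiles that are star or pentagon.
There are 9 diamond tiles.
The claim requires 20 − 9 (= 11) to equal 13, which does not hold.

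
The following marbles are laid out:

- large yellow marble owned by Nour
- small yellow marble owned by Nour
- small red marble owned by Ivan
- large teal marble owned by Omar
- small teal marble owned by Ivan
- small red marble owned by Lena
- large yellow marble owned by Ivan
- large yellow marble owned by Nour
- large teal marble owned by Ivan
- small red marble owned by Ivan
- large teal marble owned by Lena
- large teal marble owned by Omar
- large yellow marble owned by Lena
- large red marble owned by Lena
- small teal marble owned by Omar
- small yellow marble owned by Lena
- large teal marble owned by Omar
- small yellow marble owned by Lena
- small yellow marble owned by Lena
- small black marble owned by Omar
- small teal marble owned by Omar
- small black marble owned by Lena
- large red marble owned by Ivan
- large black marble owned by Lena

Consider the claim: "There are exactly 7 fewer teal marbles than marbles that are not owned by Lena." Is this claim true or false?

True

|teal marbles| = 8.
|marbles that are not owned by Lena| = 15.
The claim requires 15 − 8 (= 7) to equal 7, which holds.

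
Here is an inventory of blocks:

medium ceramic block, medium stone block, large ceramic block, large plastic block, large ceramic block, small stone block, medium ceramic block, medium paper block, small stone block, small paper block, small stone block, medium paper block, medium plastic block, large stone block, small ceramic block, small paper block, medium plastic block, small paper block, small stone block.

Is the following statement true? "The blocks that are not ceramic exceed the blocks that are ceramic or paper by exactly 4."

There are 14 blocks that are not ceramic.
There are 10 blocks that are ceramic or paper.
The claim requires 14 − 10 (= 4) to equal 4, which holds.

True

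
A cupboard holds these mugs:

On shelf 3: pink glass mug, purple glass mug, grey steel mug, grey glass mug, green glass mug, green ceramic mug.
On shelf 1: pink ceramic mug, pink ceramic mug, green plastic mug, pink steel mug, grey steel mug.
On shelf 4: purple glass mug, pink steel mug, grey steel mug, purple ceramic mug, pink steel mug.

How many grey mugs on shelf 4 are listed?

1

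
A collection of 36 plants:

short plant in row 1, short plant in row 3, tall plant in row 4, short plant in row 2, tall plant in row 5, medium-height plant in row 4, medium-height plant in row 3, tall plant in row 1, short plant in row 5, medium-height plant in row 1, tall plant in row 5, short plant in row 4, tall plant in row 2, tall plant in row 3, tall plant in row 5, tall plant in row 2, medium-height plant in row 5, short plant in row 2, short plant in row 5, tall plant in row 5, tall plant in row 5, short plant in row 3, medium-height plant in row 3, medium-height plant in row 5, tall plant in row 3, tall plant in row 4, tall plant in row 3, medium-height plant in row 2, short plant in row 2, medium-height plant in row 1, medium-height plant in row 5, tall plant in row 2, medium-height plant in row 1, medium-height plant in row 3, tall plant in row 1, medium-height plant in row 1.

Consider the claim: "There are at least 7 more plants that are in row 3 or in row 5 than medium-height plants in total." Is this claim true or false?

False

plants in row 3 or in row 5: 18.
medium-height plants: 12.
The claim requires 18 − 12 = 6 ≥ 7, which does not hold.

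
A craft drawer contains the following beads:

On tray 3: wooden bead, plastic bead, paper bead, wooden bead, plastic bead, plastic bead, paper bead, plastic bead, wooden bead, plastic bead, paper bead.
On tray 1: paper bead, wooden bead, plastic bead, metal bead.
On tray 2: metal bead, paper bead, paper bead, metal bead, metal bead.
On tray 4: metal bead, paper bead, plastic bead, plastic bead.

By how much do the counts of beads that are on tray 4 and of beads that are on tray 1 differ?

0

beads on tray 4: 4. beads on tray 1: 4.
|4 − 4| = 4 − 4 = 0.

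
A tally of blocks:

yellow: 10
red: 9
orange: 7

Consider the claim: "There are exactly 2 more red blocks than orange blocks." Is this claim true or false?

True

red blocks: 9.
orange blocks: 7.
The claim requires 9 − 7 (= 2) to equal 2, which holds.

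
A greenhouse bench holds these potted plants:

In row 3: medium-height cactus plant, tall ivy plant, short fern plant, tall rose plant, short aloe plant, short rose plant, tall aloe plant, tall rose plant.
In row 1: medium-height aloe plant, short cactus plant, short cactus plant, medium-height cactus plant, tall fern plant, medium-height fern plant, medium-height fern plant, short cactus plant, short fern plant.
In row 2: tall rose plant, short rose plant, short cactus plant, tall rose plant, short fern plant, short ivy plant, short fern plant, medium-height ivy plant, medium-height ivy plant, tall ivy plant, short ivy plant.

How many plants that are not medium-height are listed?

21

Total plants: 28; with the excluded value: 7; remaining 28 − 7 = 21.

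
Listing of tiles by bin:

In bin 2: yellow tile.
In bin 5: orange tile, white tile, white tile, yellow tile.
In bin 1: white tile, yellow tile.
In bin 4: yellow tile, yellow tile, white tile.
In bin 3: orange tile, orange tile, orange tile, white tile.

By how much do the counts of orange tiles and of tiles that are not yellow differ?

orange tiles: 4. tiles that are not yellow: 9.
|4 − 9| = 9 − 4 = 5.

5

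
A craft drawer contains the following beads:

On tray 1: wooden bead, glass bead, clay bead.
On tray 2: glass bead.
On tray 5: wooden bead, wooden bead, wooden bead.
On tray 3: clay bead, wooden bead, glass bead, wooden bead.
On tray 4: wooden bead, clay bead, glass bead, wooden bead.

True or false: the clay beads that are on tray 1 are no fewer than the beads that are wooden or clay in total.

There is 1 clay bead on tray 1.
There are 11 beads that are wooden or clay.
The claim requires 1 ≥ 11, which does not hold.

False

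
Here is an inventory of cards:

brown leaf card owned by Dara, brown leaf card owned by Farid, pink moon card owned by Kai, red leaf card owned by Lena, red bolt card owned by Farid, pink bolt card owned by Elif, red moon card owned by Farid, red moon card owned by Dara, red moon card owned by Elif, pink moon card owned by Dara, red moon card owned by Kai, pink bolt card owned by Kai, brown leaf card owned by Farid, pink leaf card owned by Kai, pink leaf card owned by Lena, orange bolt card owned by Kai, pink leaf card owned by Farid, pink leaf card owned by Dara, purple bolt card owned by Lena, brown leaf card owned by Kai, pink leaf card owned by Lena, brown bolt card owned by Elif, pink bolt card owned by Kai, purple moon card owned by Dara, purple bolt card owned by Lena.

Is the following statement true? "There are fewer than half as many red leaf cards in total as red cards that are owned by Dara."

False

red leaf cards: 1.
red cards owned by Dara: 1.
The claim requires 2 × 1 = 2 < 1, which does not hold.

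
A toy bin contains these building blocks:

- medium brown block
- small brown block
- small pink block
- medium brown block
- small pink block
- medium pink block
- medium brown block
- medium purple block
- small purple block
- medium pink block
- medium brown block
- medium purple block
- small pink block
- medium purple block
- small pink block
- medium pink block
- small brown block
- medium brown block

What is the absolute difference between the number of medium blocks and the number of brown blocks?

4

medium blocks: 11. brown blocks: 7.
|11 − 7| = 11 − 7 = 4.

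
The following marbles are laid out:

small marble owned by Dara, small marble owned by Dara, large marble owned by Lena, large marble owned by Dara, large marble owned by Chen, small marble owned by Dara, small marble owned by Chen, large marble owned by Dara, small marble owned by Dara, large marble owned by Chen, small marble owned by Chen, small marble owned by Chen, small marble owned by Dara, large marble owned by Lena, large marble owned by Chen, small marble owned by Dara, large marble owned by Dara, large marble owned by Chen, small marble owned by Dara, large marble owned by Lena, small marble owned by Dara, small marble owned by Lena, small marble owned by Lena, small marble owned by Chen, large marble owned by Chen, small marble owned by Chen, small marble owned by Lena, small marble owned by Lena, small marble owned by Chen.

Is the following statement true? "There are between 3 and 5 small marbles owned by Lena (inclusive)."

small marbles owned by Lena: 4.
The claim requires 3 ≤ 4 ≤ 5, which holds.

True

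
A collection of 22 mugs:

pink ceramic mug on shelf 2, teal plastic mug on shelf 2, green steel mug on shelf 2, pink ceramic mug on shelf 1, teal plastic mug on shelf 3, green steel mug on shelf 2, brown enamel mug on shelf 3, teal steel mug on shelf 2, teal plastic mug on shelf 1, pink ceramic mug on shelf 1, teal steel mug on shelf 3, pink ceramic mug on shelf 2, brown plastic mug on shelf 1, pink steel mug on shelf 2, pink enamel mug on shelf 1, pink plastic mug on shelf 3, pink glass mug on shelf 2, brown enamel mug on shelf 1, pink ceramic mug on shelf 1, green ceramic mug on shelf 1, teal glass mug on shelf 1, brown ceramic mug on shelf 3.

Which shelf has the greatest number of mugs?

Counts by shelf: shelf 1→9, shelf 2→8, shelf 3→5.
The maximum is 9, held uniquely by shelf 1.

shelf 1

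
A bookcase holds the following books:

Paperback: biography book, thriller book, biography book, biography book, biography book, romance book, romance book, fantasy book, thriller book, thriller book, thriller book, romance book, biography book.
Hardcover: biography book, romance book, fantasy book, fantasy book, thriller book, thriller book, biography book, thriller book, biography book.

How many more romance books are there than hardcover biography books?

romance books: 4.
hardcover biography books: 3.
4 − 3 = 1.

1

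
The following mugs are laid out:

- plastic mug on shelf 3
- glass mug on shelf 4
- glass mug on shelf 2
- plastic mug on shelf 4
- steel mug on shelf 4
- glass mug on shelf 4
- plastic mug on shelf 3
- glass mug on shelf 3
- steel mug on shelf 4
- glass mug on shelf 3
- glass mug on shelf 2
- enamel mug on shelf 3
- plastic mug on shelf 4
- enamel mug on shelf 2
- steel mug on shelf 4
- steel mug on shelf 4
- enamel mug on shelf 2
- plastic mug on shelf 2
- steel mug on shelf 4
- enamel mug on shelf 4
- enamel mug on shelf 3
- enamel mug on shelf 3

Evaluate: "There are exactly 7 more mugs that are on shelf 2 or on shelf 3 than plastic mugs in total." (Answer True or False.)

True

|mugs on shelf 2 or on shelf 3| = 12.
|plastic mugs| = 5.
The claim requires 12 − 5 (= 7) to equal 7, which holds.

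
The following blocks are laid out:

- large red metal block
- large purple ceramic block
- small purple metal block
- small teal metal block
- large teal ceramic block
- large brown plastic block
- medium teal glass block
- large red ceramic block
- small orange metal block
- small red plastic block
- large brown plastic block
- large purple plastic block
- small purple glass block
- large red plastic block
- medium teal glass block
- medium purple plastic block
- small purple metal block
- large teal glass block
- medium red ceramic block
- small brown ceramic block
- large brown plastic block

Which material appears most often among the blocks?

Counts by material: plastic 7, ceramic 5, metal 5, glass 4.
The maximum is 7, held uniquely by plastic.

plastic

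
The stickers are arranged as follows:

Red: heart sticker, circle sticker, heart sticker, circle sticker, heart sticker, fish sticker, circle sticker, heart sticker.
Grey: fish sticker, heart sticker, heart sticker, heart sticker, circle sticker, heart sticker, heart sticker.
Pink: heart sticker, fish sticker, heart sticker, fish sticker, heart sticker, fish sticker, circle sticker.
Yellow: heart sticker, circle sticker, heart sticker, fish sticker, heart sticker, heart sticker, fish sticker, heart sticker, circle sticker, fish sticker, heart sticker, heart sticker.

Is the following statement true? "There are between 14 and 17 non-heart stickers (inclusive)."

True

non-heart stickers: 15.
The claim requires 14 ≤ 15 ≤ 17, which holds.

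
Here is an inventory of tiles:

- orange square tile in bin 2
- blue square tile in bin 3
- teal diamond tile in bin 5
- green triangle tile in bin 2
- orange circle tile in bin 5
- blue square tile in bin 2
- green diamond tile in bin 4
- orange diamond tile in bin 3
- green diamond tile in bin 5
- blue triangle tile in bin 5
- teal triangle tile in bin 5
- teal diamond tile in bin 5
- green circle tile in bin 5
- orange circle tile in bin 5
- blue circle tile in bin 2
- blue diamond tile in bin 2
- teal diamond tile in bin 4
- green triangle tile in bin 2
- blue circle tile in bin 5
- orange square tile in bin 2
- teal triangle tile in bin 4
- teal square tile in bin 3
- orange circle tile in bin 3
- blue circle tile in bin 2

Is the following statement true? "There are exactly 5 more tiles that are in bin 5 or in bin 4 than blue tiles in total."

True

tiles in bin 5 or in bin 4: 12.
blue tiles: 7.
The claim requires 12 − 7 (= 5) to equal 5, which holds.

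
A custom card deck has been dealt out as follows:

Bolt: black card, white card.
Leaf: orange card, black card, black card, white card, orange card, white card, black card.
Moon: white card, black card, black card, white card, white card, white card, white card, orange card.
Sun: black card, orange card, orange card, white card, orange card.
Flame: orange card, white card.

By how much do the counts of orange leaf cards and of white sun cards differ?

1

orange leaf cards: 2. white sun cards: 1.
|2 − 1| = 2 − 1 = 1.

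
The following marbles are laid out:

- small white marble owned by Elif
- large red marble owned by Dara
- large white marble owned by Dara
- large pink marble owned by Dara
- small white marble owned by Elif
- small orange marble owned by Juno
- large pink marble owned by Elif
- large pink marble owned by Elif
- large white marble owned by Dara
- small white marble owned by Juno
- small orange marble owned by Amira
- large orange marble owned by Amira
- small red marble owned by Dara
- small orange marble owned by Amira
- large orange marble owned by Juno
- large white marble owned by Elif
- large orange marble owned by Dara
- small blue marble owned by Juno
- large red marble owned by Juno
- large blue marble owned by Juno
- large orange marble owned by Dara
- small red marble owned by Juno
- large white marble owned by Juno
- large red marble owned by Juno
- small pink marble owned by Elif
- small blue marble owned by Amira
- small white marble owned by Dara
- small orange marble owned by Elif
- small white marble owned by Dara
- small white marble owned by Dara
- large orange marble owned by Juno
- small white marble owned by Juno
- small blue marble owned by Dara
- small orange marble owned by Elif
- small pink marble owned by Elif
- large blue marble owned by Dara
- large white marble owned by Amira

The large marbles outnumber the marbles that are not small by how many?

large marbles: 18.
marbles that are not small: 18.
18 − 18 = 0.

0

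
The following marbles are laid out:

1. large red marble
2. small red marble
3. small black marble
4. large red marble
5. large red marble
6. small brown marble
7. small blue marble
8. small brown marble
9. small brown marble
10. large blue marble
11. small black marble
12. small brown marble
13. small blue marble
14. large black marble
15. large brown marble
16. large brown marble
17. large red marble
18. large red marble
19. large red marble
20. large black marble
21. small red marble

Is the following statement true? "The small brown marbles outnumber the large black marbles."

True

|small brown marbles| = 4.
|large black marbles| = 2.
The claim requires 4 > 2, which holds.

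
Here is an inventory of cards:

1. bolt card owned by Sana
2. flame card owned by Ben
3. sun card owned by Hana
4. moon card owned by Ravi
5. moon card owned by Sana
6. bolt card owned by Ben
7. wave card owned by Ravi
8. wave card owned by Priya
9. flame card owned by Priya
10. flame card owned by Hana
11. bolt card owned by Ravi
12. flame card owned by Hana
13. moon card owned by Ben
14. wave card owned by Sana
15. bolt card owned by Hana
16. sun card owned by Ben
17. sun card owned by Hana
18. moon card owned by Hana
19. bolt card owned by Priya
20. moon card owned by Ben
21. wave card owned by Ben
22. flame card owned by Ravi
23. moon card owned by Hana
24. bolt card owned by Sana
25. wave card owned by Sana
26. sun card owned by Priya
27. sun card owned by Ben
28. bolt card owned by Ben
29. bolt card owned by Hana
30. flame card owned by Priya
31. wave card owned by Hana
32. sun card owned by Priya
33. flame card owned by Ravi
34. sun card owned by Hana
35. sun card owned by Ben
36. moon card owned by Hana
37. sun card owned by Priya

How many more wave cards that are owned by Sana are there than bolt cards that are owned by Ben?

wave cards owned by Sana: 2.
bolt cards owned by Ben: 2.
2 − 2 = 0.

0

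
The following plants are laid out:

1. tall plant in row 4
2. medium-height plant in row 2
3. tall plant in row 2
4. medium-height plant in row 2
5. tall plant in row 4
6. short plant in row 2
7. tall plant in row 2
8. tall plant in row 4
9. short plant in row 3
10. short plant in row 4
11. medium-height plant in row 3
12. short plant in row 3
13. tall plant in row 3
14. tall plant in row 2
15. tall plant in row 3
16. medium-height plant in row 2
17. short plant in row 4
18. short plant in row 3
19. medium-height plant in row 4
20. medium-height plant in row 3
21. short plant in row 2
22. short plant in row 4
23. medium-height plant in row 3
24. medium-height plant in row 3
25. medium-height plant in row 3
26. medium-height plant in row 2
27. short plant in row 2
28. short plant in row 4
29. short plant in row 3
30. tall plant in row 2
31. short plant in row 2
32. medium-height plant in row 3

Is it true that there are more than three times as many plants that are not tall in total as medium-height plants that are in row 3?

There are 23 plants that are not tall.
There are 6 medium-height plants in row 3.
The claim requires 23 > 3 × 6 = 18, which holds.

True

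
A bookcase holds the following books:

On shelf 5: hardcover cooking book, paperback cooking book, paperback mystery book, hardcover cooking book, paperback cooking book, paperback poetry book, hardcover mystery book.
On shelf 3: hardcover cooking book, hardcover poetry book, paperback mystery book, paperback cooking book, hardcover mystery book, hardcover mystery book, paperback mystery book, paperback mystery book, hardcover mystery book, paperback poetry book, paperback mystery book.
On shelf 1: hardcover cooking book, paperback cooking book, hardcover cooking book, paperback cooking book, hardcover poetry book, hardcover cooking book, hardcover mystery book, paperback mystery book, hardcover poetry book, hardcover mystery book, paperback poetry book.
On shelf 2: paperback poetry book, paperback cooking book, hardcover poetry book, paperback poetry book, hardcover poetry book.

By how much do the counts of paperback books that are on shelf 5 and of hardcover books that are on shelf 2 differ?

paperback books on shelf 5: 4. hardcover books on shelf 2: 2.
|4 − 2| = 4 − 2 = 2.

2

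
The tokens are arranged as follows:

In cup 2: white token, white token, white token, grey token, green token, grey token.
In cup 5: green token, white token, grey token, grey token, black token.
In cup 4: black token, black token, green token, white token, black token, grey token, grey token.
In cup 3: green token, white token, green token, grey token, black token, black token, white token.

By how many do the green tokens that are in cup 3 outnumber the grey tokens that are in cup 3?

1

green tokens in cup 3: 2.
grey tokens in cup 3: 1.
2 − 1 = 1.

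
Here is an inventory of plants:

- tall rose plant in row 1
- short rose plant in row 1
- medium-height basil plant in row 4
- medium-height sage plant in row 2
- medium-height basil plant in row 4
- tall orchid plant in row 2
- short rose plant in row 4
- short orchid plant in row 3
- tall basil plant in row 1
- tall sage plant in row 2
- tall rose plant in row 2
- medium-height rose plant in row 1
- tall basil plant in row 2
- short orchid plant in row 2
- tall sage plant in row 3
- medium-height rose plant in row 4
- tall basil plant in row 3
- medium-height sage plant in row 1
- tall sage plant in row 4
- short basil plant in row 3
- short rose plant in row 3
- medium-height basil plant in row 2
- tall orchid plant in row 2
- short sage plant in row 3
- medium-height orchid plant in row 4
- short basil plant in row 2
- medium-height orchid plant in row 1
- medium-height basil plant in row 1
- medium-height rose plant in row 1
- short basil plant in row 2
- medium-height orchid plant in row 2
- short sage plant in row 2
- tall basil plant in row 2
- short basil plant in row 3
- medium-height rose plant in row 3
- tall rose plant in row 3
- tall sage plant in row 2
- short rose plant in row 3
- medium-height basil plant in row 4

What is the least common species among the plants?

Counts by species: basil 13, rose 11, sage 8, orchid 7.
The minimum is 7, held uniquely by orchid.

orchid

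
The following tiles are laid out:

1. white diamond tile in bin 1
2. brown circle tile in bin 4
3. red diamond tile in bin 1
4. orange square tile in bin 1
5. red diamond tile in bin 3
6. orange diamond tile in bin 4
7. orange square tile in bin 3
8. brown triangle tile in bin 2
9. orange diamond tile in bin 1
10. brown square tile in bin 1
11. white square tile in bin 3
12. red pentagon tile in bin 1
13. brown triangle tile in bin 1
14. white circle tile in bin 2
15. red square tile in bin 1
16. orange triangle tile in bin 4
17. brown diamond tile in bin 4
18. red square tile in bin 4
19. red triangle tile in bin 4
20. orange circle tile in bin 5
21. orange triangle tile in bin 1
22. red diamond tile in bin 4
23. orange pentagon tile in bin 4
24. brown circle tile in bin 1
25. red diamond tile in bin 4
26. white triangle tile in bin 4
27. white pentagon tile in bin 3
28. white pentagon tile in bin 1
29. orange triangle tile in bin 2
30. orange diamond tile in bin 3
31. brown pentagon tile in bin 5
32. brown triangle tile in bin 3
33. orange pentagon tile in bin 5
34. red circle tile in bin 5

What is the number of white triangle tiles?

1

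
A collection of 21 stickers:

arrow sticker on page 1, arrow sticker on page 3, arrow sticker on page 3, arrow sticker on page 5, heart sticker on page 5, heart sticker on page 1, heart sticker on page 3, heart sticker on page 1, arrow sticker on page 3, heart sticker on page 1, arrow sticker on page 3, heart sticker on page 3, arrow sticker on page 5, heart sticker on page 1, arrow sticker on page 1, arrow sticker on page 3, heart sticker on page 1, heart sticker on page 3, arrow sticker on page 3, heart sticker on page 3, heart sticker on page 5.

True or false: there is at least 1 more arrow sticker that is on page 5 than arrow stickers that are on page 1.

False

arrow stickers on page 5: 2.
arrow stickers on page 1: 2.
The claim requires 2 − 2 = 0 ≥ 1, which does not hold.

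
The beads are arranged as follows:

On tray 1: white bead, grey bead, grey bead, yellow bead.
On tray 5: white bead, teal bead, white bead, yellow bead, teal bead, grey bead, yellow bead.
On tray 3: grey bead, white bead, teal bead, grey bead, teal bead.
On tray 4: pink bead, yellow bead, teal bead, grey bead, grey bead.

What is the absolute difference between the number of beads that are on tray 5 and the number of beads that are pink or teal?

beads on tray 5: 7. beads that are pink or teal: 6.
|7 − 6| = 7 − 6 = 1.

1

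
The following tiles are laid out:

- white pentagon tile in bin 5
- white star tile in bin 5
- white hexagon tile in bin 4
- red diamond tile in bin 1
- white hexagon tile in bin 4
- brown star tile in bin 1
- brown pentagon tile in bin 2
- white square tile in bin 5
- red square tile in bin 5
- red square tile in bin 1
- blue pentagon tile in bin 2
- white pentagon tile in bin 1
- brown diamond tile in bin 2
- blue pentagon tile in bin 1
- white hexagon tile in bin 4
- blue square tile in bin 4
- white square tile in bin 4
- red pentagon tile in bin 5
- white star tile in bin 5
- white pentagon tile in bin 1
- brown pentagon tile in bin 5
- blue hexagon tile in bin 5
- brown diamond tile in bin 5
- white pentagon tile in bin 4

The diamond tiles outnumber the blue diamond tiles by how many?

3

diamond tiles: 3.
blue diamond tiles: 0.
3 − 0 = 3.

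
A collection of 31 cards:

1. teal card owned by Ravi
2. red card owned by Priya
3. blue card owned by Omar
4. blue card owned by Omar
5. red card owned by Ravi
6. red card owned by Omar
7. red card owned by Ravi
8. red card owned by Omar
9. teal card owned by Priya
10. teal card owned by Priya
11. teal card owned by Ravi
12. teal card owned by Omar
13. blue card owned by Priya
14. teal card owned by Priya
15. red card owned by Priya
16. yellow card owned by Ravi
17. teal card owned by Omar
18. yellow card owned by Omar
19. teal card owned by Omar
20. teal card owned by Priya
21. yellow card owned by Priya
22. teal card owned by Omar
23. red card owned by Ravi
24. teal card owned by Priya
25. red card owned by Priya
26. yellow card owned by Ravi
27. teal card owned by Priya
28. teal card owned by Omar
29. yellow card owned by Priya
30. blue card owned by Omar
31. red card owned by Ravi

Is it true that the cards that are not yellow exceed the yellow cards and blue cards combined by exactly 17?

cards that are not yellow: 26.
yellow cards: 5; blue cards: 4; combined: 5 + 4 = 9.
The claim requires 26 − 9 (= 17) to equal 17, which holds.

True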